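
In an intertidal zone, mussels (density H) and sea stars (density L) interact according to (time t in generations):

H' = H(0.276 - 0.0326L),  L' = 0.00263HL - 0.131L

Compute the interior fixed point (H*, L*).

H* ≈ 49.8, L* ≈ 8.47

Set dL/dt = 0 with L > 0: 0.00263H - 0.131 = 0, so H* = 0.131/0.00263 = 49.8.
Set dH/dt = 0 with H > 0: 0.276 - 0.0326L = 0, so L* = 0.276/0.0326 = 8.47.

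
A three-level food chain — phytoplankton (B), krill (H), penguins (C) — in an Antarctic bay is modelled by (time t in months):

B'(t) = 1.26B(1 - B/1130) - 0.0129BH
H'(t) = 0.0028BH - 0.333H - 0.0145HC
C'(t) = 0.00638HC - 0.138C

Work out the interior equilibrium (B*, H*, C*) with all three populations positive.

From dC/dt = 0: 0.00638H* = 0.138, so H* = 21.6.
From dB/dt = 0: 1.26(1 - B*/1130) = 0.0129·21.6, giving B* = 1130·(1 - 0.221) = 880.
From dH/dt = 0: 0.0028·880 - 0.333 = 0.0145C*, so C* = 2.13/0.0145 = 147.

B* ≈ 880, H* ≈ 21.6, C* ≈ 147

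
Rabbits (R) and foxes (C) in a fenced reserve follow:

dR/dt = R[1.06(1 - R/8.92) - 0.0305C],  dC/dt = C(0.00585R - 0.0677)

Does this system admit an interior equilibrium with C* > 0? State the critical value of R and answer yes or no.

Threshold R = 11.6; K < 11.6, so no, the predator goes extinct.

The predator equation gives dC/dt > 0 only when R > 0.0677/0.00585 = 11.6.
Without the predator, R → K = 8.92. Since 8.92 < 11.6, the predator cannot invade.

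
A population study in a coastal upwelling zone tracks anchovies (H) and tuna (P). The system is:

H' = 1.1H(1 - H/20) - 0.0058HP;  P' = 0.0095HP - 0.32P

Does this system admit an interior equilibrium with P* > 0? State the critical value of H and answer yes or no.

Threshold H = 33.7; K < 33.7, so no, the predator goes extinct.

The predator equation gives dP/dt > 0 only when H > 0.32/0.0095 = 33.7.
Without the predator, H → K = 20. Since 20 < 33.7, the predator cannot invade.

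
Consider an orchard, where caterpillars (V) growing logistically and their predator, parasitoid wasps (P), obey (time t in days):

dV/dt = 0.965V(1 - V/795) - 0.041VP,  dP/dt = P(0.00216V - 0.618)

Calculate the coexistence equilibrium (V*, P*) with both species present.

From dP/dt = 0 with P > 0: 0.00216V* = 0.618, so V* = 286.
Substitute into dV/dt = 0: 0.965(1 - 286/795) = 0.041P*.
The bracket is 0.64, giving P* = 0.618/0.041 = 15.1.

V* ≈ 286, P* ≈ 15.1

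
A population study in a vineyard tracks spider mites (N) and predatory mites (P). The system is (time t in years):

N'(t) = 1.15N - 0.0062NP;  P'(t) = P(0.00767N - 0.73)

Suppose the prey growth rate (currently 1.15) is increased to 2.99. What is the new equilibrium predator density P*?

At the interior fixed point, setting dN/dt = 0 with N > 0 fixes P* = (prey growth rate)/(NP coefficient) — independent of the other coefficients.
With the change, P* = 2.99/0.0062 = 482; it rises from 185.

P* ≈ 482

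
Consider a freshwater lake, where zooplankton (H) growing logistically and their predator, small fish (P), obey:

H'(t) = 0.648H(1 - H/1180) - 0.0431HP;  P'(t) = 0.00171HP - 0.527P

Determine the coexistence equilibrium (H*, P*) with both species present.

From dP/dt = 0 with P > 0: 0.00171H* = 0.527, so H* = 308.
Substitute into dH/dt = 0: 0.648(1 - 308/1180) = 0.0431P*.
The bracket is 0.739, giving P* = 0.479/0.0431 = 11.1.

H* ≈ 308, P* ≈ 11.1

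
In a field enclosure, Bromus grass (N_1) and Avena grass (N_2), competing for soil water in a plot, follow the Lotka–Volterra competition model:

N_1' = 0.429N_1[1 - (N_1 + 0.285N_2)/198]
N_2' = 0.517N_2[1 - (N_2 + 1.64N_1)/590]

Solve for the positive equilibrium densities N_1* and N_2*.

Setting both brackets to zero gives the nullclines N_1 + 0.285N_2 = 198 and 1.64N_1 + N_2 = 590.
Substituting N_2 = 590 - 1.64N_1 into the first: N_1(1 - 0.285·1.64) = 198 - 0.285·590.
So N_1* = 29.9/0.533 = 56, and then N_2* = 590 - 1.64·56 = 498.

N_1* ≈ 56, N_2* ≈ 498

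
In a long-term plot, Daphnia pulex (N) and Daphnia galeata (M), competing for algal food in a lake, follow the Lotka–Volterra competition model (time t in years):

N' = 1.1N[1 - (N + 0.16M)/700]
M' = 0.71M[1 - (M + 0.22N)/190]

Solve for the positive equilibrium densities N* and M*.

Setting both brackets to zero gives the nullclines N + 0.16M = 700 and 0.22N + M = 190.
Substituting M = 190 - 0.22N into the first: N(1 - 0.16·0.22) = 700 - 0.16·190.
So N* = 670/0.965 = 694, and then M* = 190 - 0.22·694 = 37.3.

N* ≈ 694, M* ≈ 37.3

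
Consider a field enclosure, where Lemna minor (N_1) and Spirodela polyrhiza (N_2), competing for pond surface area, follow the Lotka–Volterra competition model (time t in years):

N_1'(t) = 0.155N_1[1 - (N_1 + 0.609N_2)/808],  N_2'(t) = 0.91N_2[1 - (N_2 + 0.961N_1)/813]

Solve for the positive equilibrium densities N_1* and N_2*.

N_1* ≈ 754, N_2* ≈ 88

Setting both brackets to zero gives the nullclines N_1 + 0.609N_2 = 808 and 0.961N_1 + N_2 = 813.
Substituting N_2 = 813 - 0.961N_1 into the first: N_1(1 - 0.609·0.961) = 808 - 0.609·813.
So N_1* = 313/0.415 = 754, and then N_2* = 813 - 0.961·754 = 88.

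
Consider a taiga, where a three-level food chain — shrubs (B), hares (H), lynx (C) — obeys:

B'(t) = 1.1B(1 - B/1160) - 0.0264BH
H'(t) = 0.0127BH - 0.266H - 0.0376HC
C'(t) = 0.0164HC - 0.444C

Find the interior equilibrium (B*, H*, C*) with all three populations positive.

From dC/dt = 0: 0.0164H* = 0.444, so H* = 27.1.
From dB/dt = 0: 1.1(1 - B*/1160) = 0.0264·27.1, giving B* = 1160·(1 - 0.65) = 406.
From dH/dt = 0: 0.0127·406 - 0.266 = 0.0376C*, so C* = 4.89/0.0376 = 130.

B* ≈ 406, H* ≈ 27.1, C* ≈ 130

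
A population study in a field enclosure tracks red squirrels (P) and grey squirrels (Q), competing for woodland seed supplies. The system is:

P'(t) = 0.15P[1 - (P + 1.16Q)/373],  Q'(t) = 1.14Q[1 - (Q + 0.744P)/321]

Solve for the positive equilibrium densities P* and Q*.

P* ≈ 4.67, Q* ≈ 318

Setting both brackets to zero gives the nullclines P + 1.16Q = 373 and 0.744P + Q = 321.
Substituting Q = 321 - 0.744P into the first: P(1 - 1.16·0.744) = 373 - 1.16·321.
So P* = 0.64/0.137 = 4.67, and then Q* = 321 - 0.744·4.67 = 318.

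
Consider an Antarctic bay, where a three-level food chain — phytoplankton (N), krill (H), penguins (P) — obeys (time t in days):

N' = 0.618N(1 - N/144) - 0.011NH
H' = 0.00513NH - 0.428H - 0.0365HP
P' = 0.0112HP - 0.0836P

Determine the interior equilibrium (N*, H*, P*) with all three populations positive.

From dP/dt = 0: 0.0112H* = 0.0836, so H* = 7.46.
From dN/dt = 0: 0.618(1 - N*/144) = 0.011·7.46, giving N* = 144·(1 - 0.133) = 125.
From dH/dt = 0: 0.00513·125 - 0.428 = 0.0365P*, so P* = 0.213/0.0365 = 5.82.

N* ≈ 125, H* ≈ 7.46, P* ≈ 5.82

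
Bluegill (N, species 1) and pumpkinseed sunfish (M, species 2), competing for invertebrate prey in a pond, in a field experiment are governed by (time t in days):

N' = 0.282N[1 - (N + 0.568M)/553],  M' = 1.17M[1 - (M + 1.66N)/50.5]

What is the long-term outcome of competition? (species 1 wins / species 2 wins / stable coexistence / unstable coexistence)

Compare the nullcline intercepts: K1/α12 = 553/0.568 = 974 > K2 = 50.5; K2/α21 = 50.5/1.66 = 30.4 < K1 = 553.
Since the inequalities point opposite ways, species 1 can invade but species 2 cannot.

species 1 excludes species 2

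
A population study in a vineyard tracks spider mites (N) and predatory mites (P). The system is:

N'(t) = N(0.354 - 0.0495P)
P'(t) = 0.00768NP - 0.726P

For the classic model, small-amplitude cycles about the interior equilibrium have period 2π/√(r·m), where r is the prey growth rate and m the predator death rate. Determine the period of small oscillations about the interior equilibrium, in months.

Here r = 0.354 and m = 0.726, so r·m = 0.257.
ω = √0.257 = 0.507 per month, hence T = 2π/ω ≈ 12.4 months.

T ≈ 12.4 months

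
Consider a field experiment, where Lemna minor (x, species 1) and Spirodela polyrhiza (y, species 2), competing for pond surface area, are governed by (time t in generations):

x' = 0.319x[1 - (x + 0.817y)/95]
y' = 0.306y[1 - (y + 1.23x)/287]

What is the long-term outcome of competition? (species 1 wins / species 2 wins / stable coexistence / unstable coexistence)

Compare the nullcline intercepts: K1/α12 = 95/0.817 = 116 < K2 = 287; K2/α21 = 287/1.23 = 233 > K1 = 95.
Since the inequalities point opposite ways, species 2 can invade but species 1 cannot.

species 2 excludes species 1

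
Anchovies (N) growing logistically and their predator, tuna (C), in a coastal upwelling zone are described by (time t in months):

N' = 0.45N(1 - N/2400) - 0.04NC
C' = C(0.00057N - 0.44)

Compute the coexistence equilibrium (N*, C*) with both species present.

N* ≈ 772, C* ≈ 7.63

From dC/dt = 0 with C > 0: 0.00057N* = 0.44, so N* = 772.
Substitute into dN/dt = 0: 0.45(1 - 772/2400) = 0.04C*.
The bracket is 0.678, giving C* = 0.305/0.04 = 7.63.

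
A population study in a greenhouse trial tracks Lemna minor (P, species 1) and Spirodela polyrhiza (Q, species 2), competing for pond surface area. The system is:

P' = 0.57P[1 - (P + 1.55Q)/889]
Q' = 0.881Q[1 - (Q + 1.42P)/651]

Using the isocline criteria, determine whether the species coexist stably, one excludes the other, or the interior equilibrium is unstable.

Compare the nullcline intercepts: K1/α12 = 889/1.55 = 574 < K2 = 651; K2/α21 = 651/1.42 = 458 < K1 = 889.
Since both are reversed, neither can invade when rare; the interior point is a saddle.

unstable coexistence (outcome depends on initial conditions)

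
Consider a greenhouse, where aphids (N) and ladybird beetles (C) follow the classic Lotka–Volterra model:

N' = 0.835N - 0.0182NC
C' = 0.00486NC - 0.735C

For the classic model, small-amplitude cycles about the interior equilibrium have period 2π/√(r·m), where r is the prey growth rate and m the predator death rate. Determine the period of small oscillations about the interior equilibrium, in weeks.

T ≈ 8.02 weeks

Here r = 0.835 and m = 0.735, so r·m = 0.614.
ω = √0.614 = 0.783 per week, hence T = 2π/ω ≈ 8.02 weeks.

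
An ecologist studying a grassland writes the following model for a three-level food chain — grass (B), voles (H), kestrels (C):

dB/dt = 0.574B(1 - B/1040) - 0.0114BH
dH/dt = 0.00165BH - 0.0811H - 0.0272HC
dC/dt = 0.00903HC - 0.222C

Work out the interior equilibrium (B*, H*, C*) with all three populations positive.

B* ≈ 532, H* ≈ 24.6, C* ≈ 29.3

From dC/dt = 0: 0.00903H* = 0.222, so H* = 24.6.
From dB/dt = 0: 0.574(1 - B*/1040) = 0.0114·24.6, giving B* = 1040·(1 - 0.488) = 532.
From dH/dt = 0: 0.00165·532 - 0.0811 = 0.0272C*, so C* = 0.797/0.0272 = 29.3.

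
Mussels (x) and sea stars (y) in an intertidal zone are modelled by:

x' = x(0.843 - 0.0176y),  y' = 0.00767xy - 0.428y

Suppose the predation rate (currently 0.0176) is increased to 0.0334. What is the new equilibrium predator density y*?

y* ≈ 25.2

At the interior fixed point, setting dx/dt = 0 with x > 0 fixes y* = (prey growth rate)/(xy coefficient) — independent of the other coefficients.
With the change, y* = 0.843/0.0334 = 25.2; it falls from 47.9.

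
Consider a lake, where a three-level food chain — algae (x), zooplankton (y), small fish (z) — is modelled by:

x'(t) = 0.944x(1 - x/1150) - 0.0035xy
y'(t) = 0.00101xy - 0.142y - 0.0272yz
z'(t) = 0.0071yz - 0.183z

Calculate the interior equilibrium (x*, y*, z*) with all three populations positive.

From dz/dt = 0: 0.0071y* = 0.183, so y* = 25.8.
From dx/dt = 0: 0.944(1 - x*/1150) = 0.0035·25.8, giving x* = 1150·(1 - 0.0956) = 1040.
From dy/dt = 0: 0.00101·1040 - 0.142 = 0.0272z*, so z* = 0.909/0.0272 = 33.4.

x* ≈ 1040, y* ≈ 25.8, z* ≈ 33.4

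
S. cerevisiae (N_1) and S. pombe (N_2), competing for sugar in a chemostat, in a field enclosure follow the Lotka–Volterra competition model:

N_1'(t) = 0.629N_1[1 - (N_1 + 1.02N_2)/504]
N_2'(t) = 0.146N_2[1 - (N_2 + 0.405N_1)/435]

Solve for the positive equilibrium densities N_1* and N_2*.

N_1* ≈ 103, N_2* ≈ 393

Setting both brackets to zero gives the nullclines N_1 + 1.02N_2 = 504 and 0.405N_1 + N_2 = 435.
Substituting N_2 = 435 - 0.405N_1 into the first: N_1(1 - 1.02·0.405) = 504 - 1.02·435.
So N_1* = 60.3/0.587 = 103, and then N_2* = 435 - 0.405·103 = 393.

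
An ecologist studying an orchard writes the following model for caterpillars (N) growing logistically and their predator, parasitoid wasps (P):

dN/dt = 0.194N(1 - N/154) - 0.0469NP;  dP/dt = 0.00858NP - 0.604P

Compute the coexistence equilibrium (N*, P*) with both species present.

N* ≈ 70.4, P* ≈ 2.25

From dP/dt = 0 with P > 0: 0.00858N* = 0.604, so N* = 70.4.
Substitute into dN/dt = 0: 0.194(1 - 70.4/154) = 0.0469P*.
The bracket is 0.543, giving P* = 0.105/0.0469 = 2.25.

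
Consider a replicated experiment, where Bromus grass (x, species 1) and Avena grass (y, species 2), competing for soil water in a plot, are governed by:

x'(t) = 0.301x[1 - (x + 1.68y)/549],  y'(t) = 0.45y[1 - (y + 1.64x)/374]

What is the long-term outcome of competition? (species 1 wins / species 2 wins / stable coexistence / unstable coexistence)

unstable coexistence (outcome depends on initial conditions)

Compare the nullcline intercepts: K1/α12 = 549/1.68 = 327 < K2 = 374; K2/α21 = 374/1.64 = 228 < K1 = 549.
Since both are reversed, neither can invade when rare; the interior point is a saddle.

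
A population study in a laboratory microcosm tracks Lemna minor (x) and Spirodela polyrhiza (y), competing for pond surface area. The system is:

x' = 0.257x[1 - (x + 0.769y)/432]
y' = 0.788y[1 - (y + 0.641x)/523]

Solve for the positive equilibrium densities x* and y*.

Setting both brackets to zero gives the nullclines x + 0.769y = 432 and 0.641x + y = 523.
Substituting y = 523 - 0.641x into the first: x(1 - 0.769·0.641) = 432 - 0.769·523.
So x* = 29.8/0.507 = 58.8, and then y* = 523 - 0.641·58.8 = 485.

x* ≈ 58.8, y* ≈ 485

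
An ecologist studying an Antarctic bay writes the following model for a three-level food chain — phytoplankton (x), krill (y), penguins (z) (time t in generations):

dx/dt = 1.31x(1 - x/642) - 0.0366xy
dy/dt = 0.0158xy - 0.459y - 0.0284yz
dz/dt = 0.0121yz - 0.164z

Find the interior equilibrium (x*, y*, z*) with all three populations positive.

From dz/dt = 0: 0.0121y* = 0.164, so y* = 13.6.
From dx/dt = 0: 1.31(1 - x*/642) = 0.0366·13.6, giving x* = 642·(1 - 0.379) = 399.
From dy/dt = 0: 0.0158·399 - 0.459 = 0.0284z*, so z* = 5.84/0.0284 = 206.

x* ≈ 399, y* ≈ 13.6, z* ≈ 206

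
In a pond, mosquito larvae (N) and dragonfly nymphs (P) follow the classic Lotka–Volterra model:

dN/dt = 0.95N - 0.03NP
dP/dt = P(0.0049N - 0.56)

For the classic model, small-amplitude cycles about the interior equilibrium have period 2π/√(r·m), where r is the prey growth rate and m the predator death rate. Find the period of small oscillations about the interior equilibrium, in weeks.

T ≈ 8.61 weeks

Here r = 0.95 and m = 0.56, so r·m = 0.532.
ω = √0.532 = 0.729 per week, hence T = 2π/ω ≈ 8.61 weeks.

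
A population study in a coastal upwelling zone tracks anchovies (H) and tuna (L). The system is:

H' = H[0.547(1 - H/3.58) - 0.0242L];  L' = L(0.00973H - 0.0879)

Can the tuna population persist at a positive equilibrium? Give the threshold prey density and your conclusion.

The predator equation gives dL/dt > 0 only when H > 0.0879/0.00973 = 9.03.
Without the predator, H → K = 3.58. Since 3.58 < 9.03, the predator cannot invade.

Threshold H = 9.03; K < 9.03, so no, the predator goes extinct.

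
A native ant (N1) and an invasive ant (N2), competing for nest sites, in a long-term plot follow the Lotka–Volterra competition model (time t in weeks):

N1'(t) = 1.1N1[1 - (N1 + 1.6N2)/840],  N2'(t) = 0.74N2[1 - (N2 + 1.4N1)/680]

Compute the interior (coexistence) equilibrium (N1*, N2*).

Setting both brackets to zero gives the nullclines N1 + 1.6N2 = 840 and 1.4N1 + N2 = 680.
Substituting N2 = 680 - 1.4N1 into the first: N1(1 - 1.6·1.4) = 840 - 1.6·680.
So N1* = -248/-1.24 = 200, and then N2* = 680 - 1.4·200 = 400.

N1* ≈ 200, N2* ≈ 400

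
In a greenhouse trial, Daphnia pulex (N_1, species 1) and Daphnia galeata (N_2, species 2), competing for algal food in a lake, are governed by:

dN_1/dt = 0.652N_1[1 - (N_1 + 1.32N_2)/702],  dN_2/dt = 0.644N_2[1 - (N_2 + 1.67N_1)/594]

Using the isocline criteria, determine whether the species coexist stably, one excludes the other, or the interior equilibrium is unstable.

Compare the nullcline intercepts: K1/α12 = 702/1.32 = 532 < K2 = 594; K2/α21 = 594/1.67 = 356 < K1 = 702.
Since both are reversed, neither can invade when rare; the interior point is a saddle.

unstable coexistence (outcome depends on initial conditions)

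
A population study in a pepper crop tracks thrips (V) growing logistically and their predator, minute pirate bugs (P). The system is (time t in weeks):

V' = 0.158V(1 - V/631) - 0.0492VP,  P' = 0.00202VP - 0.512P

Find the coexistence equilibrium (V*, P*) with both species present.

V* ≈ 253, P* ≈ 1.92

From dP/dt = 0 with P > 0: 0.00202V* = 0.512, so V* = 253.
Substitute into dV/dt = 0: 0.158(1 - 253/631) = 0.0492P*.
The bracket is 0.598, giving P* = 0.0945/0.0492 = 1.92.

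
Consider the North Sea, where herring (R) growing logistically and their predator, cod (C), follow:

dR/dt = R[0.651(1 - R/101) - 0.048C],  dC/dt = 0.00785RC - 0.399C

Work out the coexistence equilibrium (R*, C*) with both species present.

R* ≈ 50.8, C* ≈ 6.74

From dC/dt = 0 with C > 0: 0.00785R* = 0.399, so R* = 50.8.
Substitute into dR/dt = 0: 0.651(1 - 50.8/101) = 0.048C*.
The bracket is 0.497, giving C* = 0.323/0.048 = 6.74.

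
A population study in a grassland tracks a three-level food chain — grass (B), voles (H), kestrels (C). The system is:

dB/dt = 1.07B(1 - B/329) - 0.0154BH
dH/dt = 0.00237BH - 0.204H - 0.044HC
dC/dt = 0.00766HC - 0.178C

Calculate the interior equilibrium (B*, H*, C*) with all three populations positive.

B* ≈ 219, H* ≈ 23.2, C* ≈ 7.16

From dC/dt = 0: 0.00766H* = 0.178, so H* = 23.2.
From dB/dt = 0: 1.07(1 - B*/329) = 0.0154·23.2, giving B* = 329·(1 - 0.334) = 219.
From dH/dt = 0: 0.00237·219 - 0.204 = 0.044C*, so C* = 0.315/0.044 = 7.16.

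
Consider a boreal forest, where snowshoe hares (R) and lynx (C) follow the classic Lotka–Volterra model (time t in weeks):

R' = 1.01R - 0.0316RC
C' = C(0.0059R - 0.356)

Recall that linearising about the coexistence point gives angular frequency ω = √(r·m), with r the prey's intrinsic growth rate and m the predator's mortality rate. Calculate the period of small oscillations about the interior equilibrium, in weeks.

T ≈ 10.5 weeks

Here r = 1.01 and m = 0.356, so r·m = 0.36.
ω = √0.36 = 0.6 per week, hence T = 2π/ω ≈ 10.5 weeks.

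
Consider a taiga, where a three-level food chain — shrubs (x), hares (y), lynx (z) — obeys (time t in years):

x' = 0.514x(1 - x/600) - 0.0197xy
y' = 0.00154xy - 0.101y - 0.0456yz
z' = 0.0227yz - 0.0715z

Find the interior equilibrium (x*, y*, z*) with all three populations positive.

x* ≈ 528, y* ≈ 3.15, z* ≈ 15.6

From dz/dt = 0: 0.0227y* = 0.0715, so y* = 3.15.
From dx/dt = 0: 0.514(1 - x*/600) = 0.0197·3.15, giving x* = 600·(1 - 0.121) = 528.
From dy/dt = 0: 0.00154·528 - 0.101 = 0.0456z*, so z* = 0.711/0.0456 = 15.6.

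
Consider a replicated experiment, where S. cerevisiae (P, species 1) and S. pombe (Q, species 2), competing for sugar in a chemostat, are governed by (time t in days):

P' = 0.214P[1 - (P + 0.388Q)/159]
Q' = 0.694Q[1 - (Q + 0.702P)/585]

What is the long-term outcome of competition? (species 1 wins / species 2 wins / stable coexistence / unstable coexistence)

Compare the nullcline intercepts: K1/α12 = 159/0.388 = 410 < K2 = 585; K2/α21 = 585/0.702 = 833 > K1 = 159.
Since the inequalities point opposite ways, species 2 can invade but species 1 cannot.

species 2 excludes species 1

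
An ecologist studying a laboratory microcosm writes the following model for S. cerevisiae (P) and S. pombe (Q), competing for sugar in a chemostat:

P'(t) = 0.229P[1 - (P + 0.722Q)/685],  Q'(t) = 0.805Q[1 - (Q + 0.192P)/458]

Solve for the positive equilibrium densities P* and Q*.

Setting both brackets to zero gives the nullclines P + 0.722Q = 685 and 0.192P + Q = 458.
Substituting Q = 458 - 0.192P into the first: P(1 - 0.722·0.192) = 685 - 0.722·458.
So P* = 354/0.861 = 411, and then Q* = 458 - 0.192·411 = 379.

P* ≈ 411, Q* ≈ 379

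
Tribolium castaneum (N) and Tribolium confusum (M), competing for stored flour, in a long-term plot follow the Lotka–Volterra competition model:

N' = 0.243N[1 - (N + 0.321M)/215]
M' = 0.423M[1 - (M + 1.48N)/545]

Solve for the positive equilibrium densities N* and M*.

Setting both brackets to zero gives the nullclines N + 0.321M = 215 and 1.48N + M = 545.
Substituting M = 545 - 1.48N into the first: N(1 - 0.321·1.48) = 215 - 0.321·545.
So N* = 40.1/0.525 = 76.3, and then M* = 545 - 1.48·76.3 = 432.

N* ≈ 76.3, M* ≈ 432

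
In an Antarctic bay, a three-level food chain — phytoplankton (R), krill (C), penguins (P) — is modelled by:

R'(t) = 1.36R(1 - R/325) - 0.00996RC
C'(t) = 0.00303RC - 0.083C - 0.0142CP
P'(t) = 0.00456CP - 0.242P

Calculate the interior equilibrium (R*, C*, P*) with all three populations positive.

R* ≈ 199, C* ≈ 53.1, P* ≈ 36.6

From dP/dt = 0: 0.00456C* = 0.242, so C* = 53.1.
From dR/dt = 0: 1.36(1 - R*/325) = 0.00996·53.1, giving R* = 325·(1 - 0.389) = 199.
From dC/dt = 0: 0.00303·199 - 0.083 = 0.0142P*, so P* = 0.519/0.0142 = 36.6.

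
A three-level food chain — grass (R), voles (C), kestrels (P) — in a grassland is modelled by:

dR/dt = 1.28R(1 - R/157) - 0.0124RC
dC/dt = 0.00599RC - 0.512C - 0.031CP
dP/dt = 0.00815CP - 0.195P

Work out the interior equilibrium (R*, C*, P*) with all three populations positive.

From dP/dt = 0: 0.00815C* = 0.195, so C* = 23.9.
From dR/dt = 0: 1.28(1 - R*/157) = 0.0124·23.9, giving R* = 157·(1 - 0.232) = 121.
From dC/dt = 0: 0.00599·121 - 0.512 = 0.031P*, so P* = 0.21/0.031 = 6.79.

R* ≈ 121, C* ≈ 23.9, P* ≈ 6.79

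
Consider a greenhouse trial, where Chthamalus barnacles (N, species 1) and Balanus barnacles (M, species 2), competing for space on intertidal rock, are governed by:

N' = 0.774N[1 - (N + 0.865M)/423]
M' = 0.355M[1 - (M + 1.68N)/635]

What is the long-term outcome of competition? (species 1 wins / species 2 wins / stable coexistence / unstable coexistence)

Compare the nullcline intercepts: K1/α12 = 423/0.865 = 489 < K2 = 635; K2/α21 = 635/1.68 = 378 < K1 = 423.
Since both are reversed, neither can invade when rare; the interior point is a saddle.

unstable coexistence (outcome depends on initial conditions)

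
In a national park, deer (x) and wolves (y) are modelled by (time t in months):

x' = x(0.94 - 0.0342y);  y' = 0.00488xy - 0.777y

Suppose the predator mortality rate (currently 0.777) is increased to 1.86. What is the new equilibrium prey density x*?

x* ≈ 381

At the interior fixed point, setting dy/dt = 0 with y > 0 fixes x* = (predator death rate)/(xy coefficient) — independent of the other coefficients.
With the change, x* = 1.86/0.00488 = 381; it rises from 159.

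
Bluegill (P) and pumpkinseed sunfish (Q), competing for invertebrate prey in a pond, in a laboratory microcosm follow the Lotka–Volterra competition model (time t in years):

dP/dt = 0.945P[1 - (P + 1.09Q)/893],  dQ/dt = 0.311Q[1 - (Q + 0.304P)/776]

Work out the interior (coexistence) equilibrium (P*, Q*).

P* ≈ 70.5, Q* ≈ 755

Setting both brackets to zero gives the nullclines P + 1.09Q = 893 and 0.304P + Q = 776.
Substituting Q = 776 - 0.304P into the first: P(1 - 1.09·0.304) = 893 - 1.09·776.
So P* = 47.2/0.669 = 70.5, and then Q* = 776 - 0.304·70.5 = 755.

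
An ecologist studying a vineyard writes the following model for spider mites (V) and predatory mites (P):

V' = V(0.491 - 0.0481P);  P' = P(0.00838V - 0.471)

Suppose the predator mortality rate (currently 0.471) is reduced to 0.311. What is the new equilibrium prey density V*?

At the interior fixed point, setting dP/dt = 0 with P > 0 fixes V* = (predator death rate)/(VP coefficient) — independent of the other coefficients.
With the change, V* = 0.311/0.00838 = 37.1; it falls from 56.2.

V* ≈ 37.1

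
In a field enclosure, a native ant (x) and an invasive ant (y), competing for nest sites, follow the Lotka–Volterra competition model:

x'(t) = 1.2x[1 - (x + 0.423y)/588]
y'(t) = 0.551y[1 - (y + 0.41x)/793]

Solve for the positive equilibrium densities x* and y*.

x* ≈ 306, y* ≈ 668

Setting both brackets to zero gives the nullclines x + 0.423y = 588 and 0.41x + y = 793.
Substituting y = 793 - 0.41x into the first: x(1 - 0.423·0.41) = 588 - 0.423·793.
So x* = 253/0.827 = 306, and then y* = 793 - 0.41·306 = 668.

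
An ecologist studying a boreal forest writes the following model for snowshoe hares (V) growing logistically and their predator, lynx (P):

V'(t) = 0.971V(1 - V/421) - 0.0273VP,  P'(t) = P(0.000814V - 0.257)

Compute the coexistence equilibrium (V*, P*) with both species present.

V* ≈ 316, P* ≈ 8.89

From dP/dt = 0 with P > 0: 0.000814V* = 0.257, so V* = 316.
Substitute into dV/dt = 0: 0.971(1 - 316/421) = 0.0273P*.
The bracket is 0.25, giving P* = 0.243/0.0273 = 8.89.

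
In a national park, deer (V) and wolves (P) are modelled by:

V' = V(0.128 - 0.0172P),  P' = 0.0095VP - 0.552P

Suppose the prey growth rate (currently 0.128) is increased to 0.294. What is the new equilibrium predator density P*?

At the interior fixed point, setting dV/dt = 0 with V > 0 fixes P* = (prey growth rate)/(VP coefficient) — independent of the other coefficients.
With the change, P* = 0.294/0.0172 = 17.1; it rises from 7.44.

P* ≈ 17.1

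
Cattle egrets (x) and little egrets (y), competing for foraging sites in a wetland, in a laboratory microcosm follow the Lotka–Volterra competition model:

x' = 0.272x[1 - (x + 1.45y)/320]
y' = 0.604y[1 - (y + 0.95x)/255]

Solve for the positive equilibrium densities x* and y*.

Setting both brackets to zero gives the nullclines x + 1.45y = 320 and 0.95x + y = 255.
Substituting y = 255 - 0.95x into the first: x(1 - 1.45·0.95) = 320 - 1.45·255.
So x* = -49.8/-0.377 = 132, and then y* = 255 - 0.95·132 = 130.

x* ≈ 132, y* ≈ 130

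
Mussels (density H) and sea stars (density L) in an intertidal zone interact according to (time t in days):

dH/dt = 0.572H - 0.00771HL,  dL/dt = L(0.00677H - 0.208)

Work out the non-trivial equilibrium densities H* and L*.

Set dL/dt = 0 with L > 0: 0.00677H - 0.208 = 0, so H* = 0.208/0.00677 = 30.7.
Set dH/dt = 0 with H > 0: 0.572 - 0.00771L = 0, so L* = 0.572/0.00771 = 74.2.

H* ≈ 30.7, L* ≈ 74.2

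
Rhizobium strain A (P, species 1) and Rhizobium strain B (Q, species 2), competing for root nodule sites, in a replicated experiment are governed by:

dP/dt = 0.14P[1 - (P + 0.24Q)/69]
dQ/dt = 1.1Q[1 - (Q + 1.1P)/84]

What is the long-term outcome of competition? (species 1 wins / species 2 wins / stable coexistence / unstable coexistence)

stable coexistence

Compare the nullcline intercepts: K1/α12 = 69/0.24 = 288 > K2 = 84; K2/α21 = 84/1.1 = 76.4 > K1 = 69.
Since both inequalities hold, each species can invade when rare, so the interior equilibrium is stable.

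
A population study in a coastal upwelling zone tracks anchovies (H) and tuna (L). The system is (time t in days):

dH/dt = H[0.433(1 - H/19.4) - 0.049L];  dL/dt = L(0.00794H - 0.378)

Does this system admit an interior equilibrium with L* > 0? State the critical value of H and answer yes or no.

The predator equation gives dL/dt > 0 only when H > 0.378/0.00794 = 47.6.
Without the predator, H → K = 19.4. Since 19.4 < 47.6, the predator cannot invade.

Threshold H = 47.6; K < 47.6, so no, the predator goes extinct.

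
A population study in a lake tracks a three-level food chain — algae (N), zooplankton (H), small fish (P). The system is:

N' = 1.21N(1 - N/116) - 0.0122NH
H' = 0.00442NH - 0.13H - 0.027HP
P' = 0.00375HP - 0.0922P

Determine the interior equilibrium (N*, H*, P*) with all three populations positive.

N* ≈ 87.2, H* ≈ 24.6, P* ≈ 9.47

From dP/dt = 0: 0.00375H* = 0.0922, so H* = 24.6.
From dN/dt = 0: 1.21(1 - N*/116) = 0.0122·24.6, giving N* = 116·(1 - 0.248) = 87.2.
From dH/dt = 0: 0.00442·87.2 - 0.13 = 0.027P*, so P* = 0.256/0.027 = 9.47.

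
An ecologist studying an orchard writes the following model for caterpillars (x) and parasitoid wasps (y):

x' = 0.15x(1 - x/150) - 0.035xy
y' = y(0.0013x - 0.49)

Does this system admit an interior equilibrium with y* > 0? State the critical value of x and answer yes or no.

Threshold x = 377; K < 377, so no, the predator goes extinct.

The predator equation gives dy/dt > 0 only when x > 0.49/0.0013 = 377.
Without the predator, x → K = 150. Since 150 < 377, the predator cannot invade.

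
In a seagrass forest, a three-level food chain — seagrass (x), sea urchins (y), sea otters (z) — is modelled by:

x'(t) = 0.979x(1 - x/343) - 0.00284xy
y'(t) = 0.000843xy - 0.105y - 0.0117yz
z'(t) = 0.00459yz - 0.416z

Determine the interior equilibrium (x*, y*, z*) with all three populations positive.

x* ≈ 253, y* ≈ 90.6, z* ≈ 9.24

From dz/dt = 0: 0.00459y* = 0.416, so y* = 90.6.
From dx/dt = 0: 0.979(1 - x*/343) = 0.00284·90.6, giving x* = 343·(1 - 0.263) = 253.
From dy/dt = 0: 0.000843·253 - 0.105 = 0.0117z*, so z* = 0.108/0.0117 = 9.24.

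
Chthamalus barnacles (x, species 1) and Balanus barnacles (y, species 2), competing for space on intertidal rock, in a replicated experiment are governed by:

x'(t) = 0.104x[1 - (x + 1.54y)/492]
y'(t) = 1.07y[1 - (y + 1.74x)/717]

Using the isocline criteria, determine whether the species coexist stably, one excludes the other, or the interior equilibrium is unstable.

Compare the nullcline intercepts: K1/α12 = 492/1.54 = 319 < K2 = 717; K2/α21 = 717/1.74 = 412 < K1 = 492.
Since both are reversed, neither can invade when rare; the interior point is a saddle.

unstable coexistence (outcome depends on initial conditions)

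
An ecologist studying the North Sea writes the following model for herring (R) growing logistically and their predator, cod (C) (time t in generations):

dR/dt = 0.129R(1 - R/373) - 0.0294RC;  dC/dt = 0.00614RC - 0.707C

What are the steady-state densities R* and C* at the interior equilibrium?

From dC/dt = 0 with C > 0: 0.00614R* = 0.707, so R* = 115.
Substitute into dR/dt = 0: 0.129(1 - 115/373) = 0.0294C*.
The bracket is 0.691, giving C* = 0.0892/0.0294 = 3.03.

R* ≈ 115, C* ≈ 3.03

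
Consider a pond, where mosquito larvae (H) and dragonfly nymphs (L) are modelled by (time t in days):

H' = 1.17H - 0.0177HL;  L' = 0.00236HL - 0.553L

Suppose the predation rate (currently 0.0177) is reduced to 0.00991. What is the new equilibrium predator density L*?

At the interior fixed point, setting dH/dt = 0 with H > 0 fixes L* = (prey growth rate)/(HL coefficient) — independent of the other coefficients.
With the change, L* = 1.17/0.00991 = 118; it rises from 66.1.

L* ≈ 118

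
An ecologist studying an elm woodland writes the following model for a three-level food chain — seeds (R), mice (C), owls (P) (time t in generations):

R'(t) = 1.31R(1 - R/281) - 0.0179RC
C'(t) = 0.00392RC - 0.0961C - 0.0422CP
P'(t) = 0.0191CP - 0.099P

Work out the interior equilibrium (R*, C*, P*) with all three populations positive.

From dP/dt = 0: 0.0191C* = 0.099, so C* = 5.18.
From dR/dt = 0: 1.31(1 - R*/281) = 0.0179·5.18, giving R* = 281·(1 - 0.0708) = 261.
From dC/dt = 0: 0.00392·261 - 0.0961 = 0.0422P*, so P* = 0.927/0.0422 = 22.

R* ≈ 261, C* ≈ 5.18, P* ≈ 22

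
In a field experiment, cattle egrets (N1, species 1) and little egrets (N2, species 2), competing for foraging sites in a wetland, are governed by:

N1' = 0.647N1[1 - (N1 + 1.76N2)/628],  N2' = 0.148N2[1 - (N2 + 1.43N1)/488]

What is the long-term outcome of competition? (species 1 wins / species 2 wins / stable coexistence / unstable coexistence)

Compare the nullcline intercepts: K1/α12 = 628/1.76 = 357 < K2 = 488; K2/α21 = 488/1.43 = 341 < K1 = 628.
Since both are reversed, neither can invade when rare; the interior point is a saddle.

unstable coexistence (outcome depends on initial conditions)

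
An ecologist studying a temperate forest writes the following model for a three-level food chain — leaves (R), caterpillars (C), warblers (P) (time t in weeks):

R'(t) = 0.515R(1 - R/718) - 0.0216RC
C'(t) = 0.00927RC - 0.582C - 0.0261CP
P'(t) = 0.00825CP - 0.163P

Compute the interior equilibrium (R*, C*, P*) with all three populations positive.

R* ≈ 123, C* ≈ 19.8, P* ≈ 21.4

From dP/dt = 0: 0.00825C* = 0.163, so C* = 19.8.
From dR/dt = 0: 0.515(1 - R*/718) = 0.0216·19.8, giving R* = 718·(1 - 0.829) = 123.
From dC/dt = 0: 0.00927·123 - 0.582 = 0.0261P*, so P* = 0.558/0.0261 = 21.4.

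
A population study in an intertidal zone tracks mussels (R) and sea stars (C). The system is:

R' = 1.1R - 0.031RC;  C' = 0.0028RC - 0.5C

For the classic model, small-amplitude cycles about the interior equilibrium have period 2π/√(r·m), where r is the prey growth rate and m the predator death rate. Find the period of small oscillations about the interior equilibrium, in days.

Here r = 1.1 and m = 0.5, so r·m = 0.55.
ω = √0.55 = 0.742 per day, hence T = 2π/ω ≈ 8.47 days.

T ≈ 8.47 days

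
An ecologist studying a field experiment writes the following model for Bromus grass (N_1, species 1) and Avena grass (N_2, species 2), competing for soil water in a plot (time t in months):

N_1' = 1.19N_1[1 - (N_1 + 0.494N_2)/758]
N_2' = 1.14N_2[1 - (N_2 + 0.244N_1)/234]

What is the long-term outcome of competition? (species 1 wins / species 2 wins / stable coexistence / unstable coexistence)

Compare the nullcline intercepts: K1/α12 = 758/0.494 = 1530 > K2 = 234; K2/α21 = 234/0.244 = 959 > K1 = 758.
Since both inequalities hold, each species can invade when rare, so the interior equilibrium is stable.

stable coexistence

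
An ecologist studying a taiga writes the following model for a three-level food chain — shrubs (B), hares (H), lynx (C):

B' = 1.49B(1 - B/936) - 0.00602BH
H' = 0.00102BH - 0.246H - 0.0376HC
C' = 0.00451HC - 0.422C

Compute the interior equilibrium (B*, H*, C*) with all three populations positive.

B* ≈ 582, H* ≈ 93.6, C* ≈ 9.25

From dC/dt = 0: 0.00451H* = 0.422, so H* = 93.6.
From dB/dt = 0: 1.49(1 - B*/936) = 0.00602·93.6, giving B* = 936·(1 - 0.378) = 582.
From dH/dt = 0: 0.00102·582 - 0.246 = 0.0376C*, so C* = 0.348/0.0376 = 9.25.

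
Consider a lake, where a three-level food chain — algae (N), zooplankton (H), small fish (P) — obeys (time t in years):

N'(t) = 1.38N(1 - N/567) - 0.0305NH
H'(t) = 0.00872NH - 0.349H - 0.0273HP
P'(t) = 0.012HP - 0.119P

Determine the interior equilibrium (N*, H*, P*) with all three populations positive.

From dP/dt = 0: 0.012H* = 0.119, so H* = 9.92.
From dN/dt = 0: 1.38(1 - N*/567) = 0.0305·9.92, giving N* = 567·(1 - 0.219) = 443.
From dH/dt = 0: 0.00872·443 - 0.349 = 0.0273P*, so P* = 3.51/0.0273 = 129.

N* ≈ 443, H* ≈ 9.92, P* ≈ 129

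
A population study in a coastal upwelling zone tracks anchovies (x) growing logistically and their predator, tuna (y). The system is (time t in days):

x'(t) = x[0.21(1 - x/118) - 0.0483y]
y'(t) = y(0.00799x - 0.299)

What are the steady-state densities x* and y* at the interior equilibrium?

x* ≈ 37.4, y* ≈ 2.97

From dy/dt = 0 with y > 0: 0.00799x* = 0.299, so x* = 37.4.
Substitute into dx/dt = 0: 0.21(1 - 37.4/118) = 0.0483y*.
The bracket is 0.683, giving y* = 0.143/0.0483 = 2.97.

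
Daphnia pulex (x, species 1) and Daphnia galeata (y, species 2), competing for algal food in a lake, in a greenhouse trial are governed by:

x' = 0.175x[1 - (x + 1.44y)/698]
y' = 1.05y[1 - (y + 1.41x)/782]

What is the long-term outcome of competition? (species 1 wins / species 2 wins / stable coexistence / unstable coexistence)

unstable coexistence (outcome depends on initial conditions)

Compare the nullcline intercepts: K1/α12 = 698/1.44 = 485 < K2 = 782; K2/α21 = 782/1.41 = 555 < K1 = 698.
Since both are reversed, neither can invade when rare; the interior point is a saddle.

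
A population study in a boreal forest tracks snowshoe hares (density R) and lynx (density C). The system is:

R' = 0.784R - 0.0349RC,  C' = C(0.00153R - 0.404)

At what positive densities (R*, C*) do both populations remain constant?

Set dC/dt = 0 with C > 0: 0.00153R - 0.404 = 0, so R* = 0.404/0.00153 = 264.
Set dR/dt = 0 with R > 0: 0.784 - 0.0349C = 0, so C* = 0.784/0.0349 = 22.5.

R* ≈ 264, C* ≈ 22.5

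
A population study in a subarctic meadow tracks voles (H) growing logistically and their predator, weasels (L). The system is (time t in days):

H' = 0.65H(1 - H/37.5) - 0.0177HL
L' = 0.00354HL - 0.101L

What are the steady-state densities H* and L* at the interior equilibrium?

H* ≈ 28.5, L* ≈ 8.78

From dL/dt = 0 with L > 0: 0.00354H* = 0.101, so H* = 28.5.
Substitute into dH/dt = 0: 0.65(1 - 28.5/37.5) = 0.0177L*.
The bracket is 0.239, giving L* = 0.155/0.0177 = 8.78.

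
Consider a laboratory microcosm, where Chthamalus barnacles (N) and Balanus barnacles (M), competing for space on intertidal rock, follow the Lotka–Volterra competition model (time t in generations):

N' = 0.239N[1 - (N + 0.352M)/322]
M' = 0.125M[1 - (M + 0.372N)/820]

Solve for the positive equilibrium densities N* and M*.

N* ≈ 38.4, M* ≈ 806

Setting both brackets to zero gives the nullclines N + 0.352M = 322 and 0.372N + M = 820.
Substituting M = 820 - 0.372N into the first: N(1 - 0.352·0.372) = 322 - 0.352·820.
So N* = 33.4/0.869 = 38.4, and then M* = 820 - 0.372·38.4 = 806.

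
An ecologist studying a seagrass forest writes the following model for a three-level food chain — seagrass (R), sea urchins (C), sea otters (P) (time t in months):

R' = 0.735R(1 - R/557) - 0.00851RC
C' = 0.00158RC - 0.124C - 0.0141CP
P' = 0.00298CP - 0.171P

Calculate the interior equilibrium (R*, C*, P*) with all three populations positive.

From dP/dt = 0: 0.00298C* = 0.171, so C* = 57.4.
From dR/dt = 0: 0.735(1 - R*/557) = 0.00851·57.4, giving R* = 557·(1 - 0.664) = 187.
From dC/dt = 0: 0.00158·187 - 0.124 = 0.0141P*, so P* = 0.171/0.0141 = 12.2.

R* ≈ 187, C* ≈ 57.4, P* ≈ 12.2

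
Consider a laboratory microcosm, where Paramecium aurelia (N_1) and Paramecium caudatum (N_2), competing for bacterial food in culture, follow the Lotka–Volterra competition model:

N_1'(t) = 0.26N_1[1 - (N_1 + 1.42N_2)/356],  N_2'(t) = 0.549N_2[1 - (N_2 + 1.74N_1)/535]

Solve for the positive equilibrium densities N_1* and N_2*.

N_1* ≈ 274, N_2* ≈ 57.4

Setting both brackets to zero gives the nullclines N_1 + 1.42N_2 = 356 and 1.74N_1 + N_2 = 535.
Substituting N_2 = 535 - 1.74N_1 into the first: N_1(1 - 1.42·1.74) = 356 - 1.42·535.
So N_1* = -404/-1.47 = 274, and then N_2* = 535 - 1.74·274 = 57.4.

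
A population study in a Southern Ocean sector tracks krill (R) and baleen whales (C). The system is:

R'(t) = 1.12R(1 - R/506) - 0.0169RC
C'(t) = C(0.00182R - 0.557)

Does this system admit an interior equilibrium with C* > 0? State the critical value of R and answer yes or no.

Threshold R = 306; K > 306, so yes, the predator persists.

The predator equation gives dC/dt > 0 only when R > 0.557/0.00182 = 306.
Without the predator, R → K = 506. Since 506 > 306, the predator can invade and persist.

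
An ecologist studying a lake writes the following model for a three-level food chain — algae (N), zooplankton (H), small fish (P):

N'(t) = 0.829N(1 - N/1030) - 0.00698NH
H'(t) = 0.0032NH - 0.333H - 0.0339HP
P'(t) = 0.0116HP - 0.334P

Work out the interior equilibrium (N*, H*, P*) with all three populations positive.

From dP/dt = 0: 0.0116H* = 0.334, so H* = 28.8.
From dN/dt = 0: 0.829(1 - N*/1030) = 0.00698·28.8, giving N* = 1030·(1 - 0.242) = 780.
From dH/dt = 0: 0.0032·780 - 0.333 = 0.0339P*, so P* = 2.16/0.0339 = 63.8.

N* ≈ 780, H* ≈ 28.8, P* ≈ 63.8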